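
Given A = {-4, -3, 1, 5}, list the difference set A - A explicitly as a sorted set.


A - A = {a - a' : a, a' ∈ A}.
Compute a - a' for each ordered pair (a, a'):
a = -4: -4--4=0, -4--3=-1, -4-1=-5, -4-5=-9
a = -3: -3--4=1, -3--3=0, -3-1=-4, -3-5=-8
a = 1: 1--4=5, 1--3=4, 1-1=0, 1-5=-4
a = 5: 5--4=9, 5--3=8, 5-1=4, 5-5=0
Collecting distinct values (and noting 0 appears from a-a):
A - A = {-9, -8, -5, -4, -1, 0, 1, 4, 5, 8, 9}
|A - A| = 11

A - A = {-9, -8, -5, -4, -1, 0, 1, 4, 5, 8, 9}


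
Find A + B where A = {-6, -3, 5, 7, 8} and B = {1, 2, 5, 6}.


A + B = {a + b : a ∈ A, b ∈ B}.
Enumerate all |A|·|B| = 5·4 = 20 pairs (a, b) and collect distinct sums.
a = -6: -6+1=-5, -6+2=-4, -6+5=-1, -6+6=0
a = -3: -3+1=-2, -3+2=-1, -3+5=2, -3+6=3
a = 5: 5+1=6, 5+2=7, 5+5=10, 5+6=11
a = 7: 7+1=8, 7+2=9, 7+5=12, 7+6=13
a = 8: 8+1=9, 8+2=10, 8+5=13, 8+6=14
Collecting distinct sums: A + B = {-5, -4, -2, -1, 0, 2, 3, 6, 7, 8, 9, 10, 11, 12, 13, 14}
|A + B| = 16

A + B = {-5, -4, -2, -1, 0, 2, 3, 6, 7, 8, 9, 10, 11, 12, 13, 14}


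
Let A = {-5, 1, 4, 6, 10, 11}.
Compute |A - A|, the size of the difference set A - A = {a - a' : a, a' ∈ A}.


A - A = {a - a' : a, a' ∈ A}; |A| = 6.
Bounds: 2|A|-1 ≤ |A - A| ≤ |A|² - |A| + 1, i.e. 11 ≤ |A - A| ≤ 31.
Note: 0 ∈ A - A always (from a - a). The set is symmetric: if d ∈ A - A then -d ∈ A - A.
Enumerate nonzero differences d = a - a' with a > a' (then include -d):
Positive differences: {1, 2, 3, 4, 5, 6, 7, 9, 10, 11, 15, 16}
Full difference set: {0} ∪ (positive diffs) ∪ (negative diffs).
|A - A| = 1 + 2·12 = 25 (matches direct enumeration: 25).

|A - A| = 25


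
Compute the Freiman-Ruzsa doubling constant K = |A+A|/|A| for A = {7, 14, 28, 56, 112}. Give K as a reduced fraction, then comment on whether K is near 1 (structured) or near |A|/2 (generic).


|A| = 5.
Compute A + A by enumerating all 25 pairs.
A + A = {14, 21, 28, 35, 42, 56, 63, 70, 84, 112, 119, 126, 140, 168, 224}, so |A + A| = 15.
K = |A + A| / |A| = 15/5 = 3/1 ≈ 3.0000.
Reference: AP of size 5 gives K = 9/5 ≈ 1.8000; a fully generic set of size 5 gives K ≈ 3.0000.

|A| = 5, |A + A| = 15, K = 15/5 = 3/1.


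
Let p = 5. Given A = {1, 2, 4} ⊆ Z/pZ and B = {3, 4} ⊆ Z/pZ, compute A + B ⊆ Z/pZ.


Work in Z/5Z: reduce every sum a + b modulo 5.
Enumerate all 6 pairs:
a = 1: 1+3=4, 1+4=0
a = 2: 2+3=0, 2+4=1
a = 4: 4+3=2, 4+4=3
Distinct residues collected: {0, 1, 2, 3, 4}
|A + B| = 5 (out of 5 total residues).

A + B = {0, 1, 2, 3, 4}


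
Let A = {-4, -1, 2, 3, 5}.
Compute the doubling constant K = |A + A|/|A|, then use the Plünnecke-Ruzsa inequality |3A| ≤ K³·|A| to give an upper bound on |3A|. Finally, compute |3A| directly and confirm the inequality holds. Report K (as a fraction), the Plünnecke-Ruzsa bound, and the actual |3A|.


|A| = 5.
Step 1: Compute A + A by enumerating all 25 pairs.
A + A = {-8, -5, -2, -1, 1, 2, 4, 5, 6, 7, 8, 10}, so |A + A| = 12.
Step 2: Doubling constant K = |A + A|/|A| = 12/5 = 12/5 ≈ 2.4000.
Step 3: Plünnecke-Ruzsa gives |3A| ≤ K³·|A| = (2.4000)³ · 5 ≈ 69.1200.
Step 4: Compute 3A = A + A + A directly by enumerating all triples (a,b,c) ∈ A³; |3A| = 21.
Step 5: Check 21 ≤ 69.1200? Yes ✓.

K = 12/5, Plünnecke-Ruzsa bound K³|A| ≈ 69.1200, |3A| = 21, inequality holds.


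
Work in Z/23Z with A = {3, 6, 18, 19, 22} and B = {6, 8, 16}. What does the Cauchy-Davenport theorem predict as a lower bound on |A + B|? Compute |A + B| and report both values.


Cauchy-Davenport: |A + B| ≥ min(p, |A| + |B| - 1) for A, B nonempty in Z/pZ.
|A| = 5, |B| = 3, p = 23.
CD lower bound = min(23, 5 + 3 - 1) = min(23, 7) = 7.
Compute A + B mod 23 directly:
a = 3: 3+6=9, 3+8=11, 3+16=19
a = 6: 6+6=12, 6+8=14, 6+16=22
a = 18: 18+6=1, 18+8=3, 18+16=11
a = 19: 19+6=2, 19+8=4, 19+16=12
a = 22: 22+6=5, 22+8=7, 22+16=15
A + B = {1, 2, 3, 4, 5, 7, 9, 11, 12, 14, 15, 19, 22}, so |A + B| = 13.
Verify: 13 ≥ 7? Yes ✓.

CD lower bound = 7, actual |A + B| = 13.


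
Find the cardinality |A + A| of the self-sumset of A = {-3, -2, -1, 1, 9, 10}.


A + A = {a + a' : a, a' ∈ A}; |A| = 6.
General bounds: 2|A| - 1 ≤ |A + A| ≤ |A|(|A|+1)/2, i.e. 11 ≤ |A + A| ≤ 21.
Lower bound 2|A|-1 is attained iff A is an arithmetic progression.
Enumerate sums a + a' for a ≤ a' (symmetric, so this suffices):
a = -3: -3+-3=-6, -3+-2=-5, -3+-1=-4, -3+1=-2, -3+9=6, -3+10=7
a = -2: -2+-2=-4, -2+-1=-3, -2+1=-1, -2+9=7, -2+10=8
a = -1: -1+-1=-2, -1+1=0, -1+9=8, -1+10=9
a = 1: 1+1=2, 1+9=10, 1+10=11
a = 9: 9+9=18, 9+10=19
a = 10: 10+10=20
Distinct sums: {-6, -5, -4, -3, -2, -1, 0, 2, 6, 7, 8, 9, 10, 11, 18, 19, 20}
|A + A| = 17

|A + A| = 17


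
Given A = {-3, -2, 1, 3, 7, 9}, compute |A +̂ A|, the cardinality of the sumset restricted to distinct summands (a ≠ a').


Restricted sumset: A +̂ A = {a + a' : a ∈ A, a' ∈ A, a ≠ a'}.
Equivalently, take A + A and drop any sum 2a that is achievable ONLY as a + a for a ∈ A (i.e. sums representable only with equal summands).
Enumerate pairs (a, a') with a < a' (symmetric, so each unordered pair gives one sum; this covers all a ≠ a'):
  -3 + -2 = -5
  -3 + 1 = -2
  -3 + 3 = 0
  -3 + 7 = 4
  -3 + 9 = 6
  -2 + 1 = -1
  -2 + 3 = 1
  -2 + 7 = 5
  -2 + 9 = 7
  1 + 3 = 4
  1 + 7 = 8
  1 + 9 = 10
  3 + 7 = 10
  3 + 9 = 12
  7 + 9 = 16
Collected distinct sums: {-5, -2, -1, 0, 1, 4, 5, 6, 7, 8, 10, 12, 16}
|A +̂ A| = 13
(Reference bound: |A +̂ A| ≥ 2|A| - 3 for |A| ≥ 2, with |A| = 6 giving ≥ 9.)

|A +̂ A| = 13


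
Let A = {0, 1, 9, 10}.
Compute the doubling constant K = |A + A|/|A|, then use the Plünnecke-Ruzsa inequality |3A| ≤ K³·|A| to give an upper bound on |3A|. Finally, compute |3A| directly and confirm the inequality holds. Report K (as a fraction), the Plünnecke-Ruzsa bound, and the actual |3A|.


|A| = 4.
Step 1: Compute A + A by enumerating all 16 pairs.
A + A = {0, 1, 2, 9, 10, 11, 18, 19, 20}, so |A + A| = 9.
Step 2: Doubling constant K = |A + A|/|A| = 9/4 = 9/4 ≈ 2.2500.
Step 3: Plünnecke-Ruzsa gives |3A| ≤ K³·|A| = (2.2500)³ · 4 ≈ 45.5625.
Step 4: Compute 3A = A + A + A directly by enumerating all triples (a,b,c) ∈ A³; |3A| = 16.
Step 5: Check 16 ≤ 45.5625? Yes ✓.

K = 9/4, Plünnecke-Ruzsa bound K³|A| ≈ 45.5625, |3A| = 16, inequality holds.


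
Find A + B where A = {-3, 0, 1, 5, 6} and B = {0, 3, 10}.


A + B = {a + b : a ∈ A, b ∈ B}.
Enumerate all |A|·|B| = 5·3 = 15 pairs (a, b) and collect distinct sums.
a = -3: -3+0=-3, -3+3=0, -3+10=7
a = 0: 0+0=0, 0+3=3, 0+10=10
a = 1: 1+0=1, 1+3=4, 1+10=11
a = 5: 5+0=5, 5+3=8, 5+10=15
a = 6: 6+0=6, 6+3=9, 6+10=16
Collecting distinct sums: A + B = {-3, 0, 1, 3, 4, 5, 6, 7, 8, 9, 10, 11, 15, 16}
|A + B| = 14

A + B = {-3, 0, 1, 3, 4, 5, 6, 7, 8, 9, 10, 11, 15, 16}


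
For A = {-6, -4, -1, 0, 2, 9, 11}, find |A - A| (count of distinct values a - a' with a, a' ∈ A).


A - A = {a - a' : a, a' ∈ A}; |A| = 7.
Bounds: 2|A|-1 ≤ |A - A| ≤ |A|² - |A| + 1, i.e. 13 ≤ |A - A| ≤ 43.
Note: 0 ∈ A - A always (from a - a). The set is symmetric: if d ∈ A - A then -d ∈ A - A.
Enumerate nonzero differences d = a - a' with a > a' (then include -d):
Positive differences: {1, 2, 3, 4, 5, 6, 7, 8, 9, 10, 11, 12, 13, 15, 17}
Full difference set: {0} ∪ (positive diffs) ∪ (negative diffs).
|A - A| = 1 + 2·15 = 31 (matches direct enumeration: 31).

|A - A| = 31


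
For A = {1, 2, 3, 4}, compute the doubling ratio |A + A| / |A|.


|A| = 4.
Compute A + A by enumerating all 16 pairs.
A + A = {2, 3, 4, 5, 6, 7, 8}, so |A + A| = 7.
K = |A + A| / |A| = 7/4 (already in lowest terms) ≈ 1.7500.
Reference: AP of size 4 gives K = 7/4 ≈ 1.7500; a fully generic set of size 4 gives K ≈ 2.5000.

|A| = 4, |A + A| = 7, K = 7/4.


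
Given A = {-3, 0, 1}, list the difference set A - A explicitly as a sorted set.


A - A = {a - a' : a, a' ∈ A}.
Compute a - a' for each ordered pair (a, a'):
a = -3: -3--3=0, -3-0=-3, -3-1=-4
a = 0: 0--3=3, 0-0=0, 0-1=-1
a = 1: 1--3=4, 1-0=1, 1-1=0
Collecting distinct values (and noting 0 appears from a-a):
A - A = {-4, -3, -1, 0, 1, 3, 4}
|A - A| = 7

A - A = {-4, -3, -1, 0, 1, 3, 4}


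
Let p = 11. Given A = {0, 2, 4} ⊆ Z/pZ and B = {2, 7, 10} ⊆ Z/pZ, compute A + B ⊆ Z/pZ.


Work in Z/11Z: reduce every sum a + b modulo 11.
Enumerate all 9 pairs:
a = 0: 0+2=2, 0+7=7, 0+10=10
a = 2: 2+2=4, 2+7=9, 2+10=1
a = 4: 4+2=6, 4+7=0, 4+10=3
Distinct residues collected: {0, 1, 2, 3, 4, 6, 7, 9, 10}
|A + B| = 9 (out of 11 total residues).

A + B = {0, 1, 2, 3, 4, 6, 7, 9, 10}


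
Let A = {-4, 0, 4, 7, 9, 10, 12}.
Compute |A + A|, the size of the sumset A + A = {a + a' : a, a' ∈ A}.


A + A = {a + a' : a, a' ∈ A}; |A| = 7.
General bounds: 2|A| - 1 ≤ |A + A| ≤ |A|(|A|+1)/2, i.e. 13 ≤ |A + A| ≤ 28.
Lower bound 2|A|-1 is attained iff A is an arithmetic progression.
Enumerate sums a + a' for a ≤ a' (symmetric, so this suffices):
a = -4: -4+-4=-8, -4+0=-4, -4+4=0, -4+7=3, -4+9=5, -4+10=6, -4+12=8
a = 0: 0+0=0, 0+4=4, 0+7=7, 0+9=9, 0+10=10, 0+12=12
a = 4: 4+4=8, 4+7=11, 4+9=13, 4+10=14, 4+12=16
a = 7: 7+7=14, 7+9=16, 7+10=17, 7+12=19
a = 9: 9+9=18, 9+10=19, 9+12=21
a = 10: 10+10=20, 10+12=22
a = 12: 12+12=24
Distinct sums: {-8, -4, 0, 3, 4, 5, 6, 7, 8, 9, 10, 11, 12, 13, 14, 16, 17, 18, 19, 20, 21, 22, 24}
|A + A| = 23

|A + A| = 23


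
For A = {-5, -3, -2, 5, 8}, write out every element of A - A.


A - A = {a - a' : a, a' ∈ A}.
Compute a - a' for each ordered pair (a, a'):
a = -5: -5--5=0, -5--3=-2, -5--2=-3, -5-5=-10, -5-8=-13
a = -3: -3--5=2, -3--3=0, -3--2=-1, -3-5=-8, -3-8=-11
a = -2: -2--5=3, -2--3=1, -2--2=0, -2-5=-7, -2-8=-10
a = 5: 5--5=10, 5--3=8, 5--2=7, 5-5=0, 5-8=-3
a = 8: 8--5=13, 8--3=11, 8--2=10, 8-5=3, 8-8=0
Collecting distinct values (and noting 0 appears from a-a):
A - A = {-13, -11, -10, -8, -7, -3, -2, -1, 0, 1, 2, 3, 7, 8, 10, 11, 13}
|A - A| = 17

A - A = {-13, -11, -10, -8, -7, -3, -2, -1, 0, 1, 2, 3, 7, 8, 10, 11, 13}


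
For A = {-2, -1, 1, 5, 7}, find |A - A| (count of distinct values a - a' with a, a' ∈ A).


A - A = {a - a' : a, a' ∈ A}; |A| = 5.
Bounds: 2|A|-1 ≤ |A - A| ≤ |A|² - |A| + 1, i.e. 9 ≤ |A - A| ≤ 21.
Note: 0 ∈ A - A always (from a - a). The set is symmetric: if d ∈ A - A then -d ∈ A - A.
Enumerate nonzero differences d = a - a' with a > a' (then include -d):
Positive differences: {1, 2, 3, 4, 6, 7, 8, 9}
Full difference set: {0} ∪ (positive diffs) ∪ (negative diffs).
|A - A| = 1 + 2·8 = 17 (matches direct enumeration: 17).

|A - A| = 17


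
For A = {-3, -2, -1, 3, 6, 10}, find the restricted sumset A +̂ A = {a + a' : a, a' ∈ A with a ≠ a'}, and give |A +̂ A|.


Restricted sumset: A +̂ A = {a + a' : a ∈ A, a' ∈ A, a ≠ a'}.
Equivalently, take A + A and drop any sum 2a that is achievable ONLY as a + a for a ∈ A (i.e. sums representable only with equal summands).
Enumerate pairs (a, a') with a < a' (symmetric, so each unordered pair gives one sum; this covers all a ≠ a'):
  -3 + -2 = -5
  -3 + -1 = -4
  -3 + 3 = 0
  -3 + 6 = 3
  -3 + 10 = 7
  -2 + -1 = -3
  -2 + 3 = 1
  -2 + 6 = 4
  -2 + 10 = 8
  -1 + 3 = 2
  -1 + 6 = 5
  -1 + 10 = 9
  3 + 6 = 9
  3 + 10 = 13
  6 + 10 = 16
Collected distinct sums: {-5, -4, -3, 0, 1, 2, 3, 4, 5, 7, 8, 9, 13, 16}
|A +̂ A| = 14
(Reference bound: |A +̂ A| ≥ 2|A| - 3 for |A| ≥ 2, with |A| = 6 giving ≥ 9.)

|A +̂ A| = 14


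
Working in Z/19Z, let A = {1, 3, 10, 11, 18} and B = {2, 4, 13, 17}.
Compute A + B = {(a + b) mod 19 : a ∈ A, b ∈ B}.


Work in Z/19Z: reduce every sum a + b modulo 19.
Enumerate all 20 pairs:
a = 1: 1+2=3, 1+4=5, 1+13=14, 1+17=18
a = 3: 3+2=5, 3+4=7, 3+13=16, 3+17=1
a = 10: 10+2=12, 10+4=14, 10+13=4, 10+17=8
a = 11: 11+2=13, 11+4=15, 11+13=5, 11+17=9
a = 18: 18+2=1, 18+4=3, 18+13=12, 18+17=16
Distinct residues collected: {1, 3, 4, 5, 7, 8, 9, 12, 13, 14, 15, 16, 18}
|A + B| = 13 (out of 19 total residues).

A + B = {1, 3, 4, 5, 7, 8, 9, 12, 13, 14, 15, 16, 18}


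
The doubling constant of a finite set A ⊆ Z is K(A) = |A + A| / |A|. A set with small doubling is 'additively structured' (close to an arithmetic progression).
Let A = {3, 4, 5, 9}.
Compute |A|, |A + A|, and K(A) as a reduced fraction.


|A| = 4.
Compute A + A by enumerating all 16 pairs.
A + A = {6, 7, 8, 9, 10, 12, 13, 14, 18}, so |A + A| = 9.
K = |A + A| / |A| = 9/4 (already in lowest terms) ≈ 2.2500.
Reference: AP of size 4 gives K = 7/4 ≈ 1.7500; a fully generic set of size 4 gives K ≈ 2.5000.

|A| = 4, |A + A| = 9, K = 9/4.


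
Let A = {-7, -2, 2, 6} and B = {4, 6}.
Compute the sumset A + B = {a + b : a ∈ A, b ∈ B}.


A + B = {a + b : a ∈ A, b ∈ B}.
Enumerate all |A|·|B| = 4·2 = 8 pairs (a, b) and collect distinct sums.
a = -7: -7+4=-3, -7+6=-1
a = -2: -2+4=2, -2+6=4
a = 2: 2+4=6, 2+6=8
a = 6: 6+4=10, 6+6=12
Collecting distinct sums: A + B = {-3, -1, 2, 4, 6, 8, 10, 12}
|A + B| = 8

A + B = {-3, -1, 2, 4, 6, 8, 10, 12}


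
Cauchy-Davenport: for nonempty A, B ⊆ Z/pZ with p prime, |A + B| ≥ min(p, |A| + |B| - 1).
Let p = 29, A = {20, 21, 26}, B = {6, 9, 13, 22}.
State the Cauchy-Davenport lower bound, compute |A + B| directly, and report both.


Cauchy-Davenport: |A + B| ≥ min(p, |A| + |B| - 1) for A, B nonempty in Z/pZ.
|A| = 3, |B| = 4, p = 29.
CD lower bound = min(29, 3 + 4 - 1) = min(29, 6) = 6.
Compute A + B mod 29 directly:
a = 20: 20+6=26, 20+9=0, 20+13=4, 20+22=13
a = 21: 21+6=27, 21+9=1, 21+13=5, 21+22=14
a = 26: 26+6=3, 26+9=6, 26+13=10, 26+22=19
A + B = {0, 1, 3, 4, 5, 6, 10, 13, 14, 19, 26, 27}, so |A + B| = 12.
Verify: 12 ≥ 6? Yes ✓.

CD lower bound = 6, actual |A + B| = 12.


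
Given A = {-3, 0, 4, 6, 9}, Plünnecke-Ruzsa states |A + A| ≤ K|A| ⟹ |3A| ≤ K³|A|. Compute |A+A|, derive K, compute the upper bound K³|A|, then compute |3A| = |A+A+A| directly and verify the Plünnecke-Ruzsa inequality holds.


|A| = 5.
Step 1: Compute A + A by enumerating all 25 pairs.
A + A = {-6, -3, 0, 1, 3, 4, 6, 8, 9, 10, 12, 13, 15, 18}, so |A + A| = 14.
Step 2: Doubling constant K = |A + A|/|A| = 14/5 = 14/5 ≈ 2.8000.
Step 3: Plünnecke-Ruzsa gives |3A| ≤ K³·|A| = (2.8000)³ · 5 ≈ 109.7600.
Step 4: Compute 3A = A + A + A directly by enumerating all triples (a,b,c) ∈ A³; |3A| = 26.
Step 5: Check 26 ≤ 109.7600? Yes ✓.

K = 14/5, Plünnecke-Ruzsa bound K³|A| ≈ 109.7600, |3A| = 26, inequality holds.


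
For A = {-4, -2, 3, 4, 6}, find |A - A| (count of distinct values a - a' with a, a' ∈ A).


A - A = {a - a' : a, a' ∈ A}; |A| = 5.
Bounds: 2|A|-1 ≤ |A - A| ≤ |A|² - |A| + 1, i.e. 9 ≤ |A - A| ≤ 21.
Note: 0 ∈ A - A always (from a - a). The set is symmetric: if d ∈ A - A then -d ∈ A - A.
Enumerate nonzero differences d = a - a' with a > a' (then include -d):
Positive differences: {1, 2, 3, 5, 6, 7, 8, 10}
Full difference set: {0} ∪ (positive diffs) ∪ (negative diffs).
|A - A| = 1 + 2·8 = 17 (matches direct enumeration: 17).

|A - A| = 17


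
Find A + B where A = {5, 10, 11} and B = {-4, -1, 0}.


A + B = {a + b : a ∈ A, b ∈ B}.
Enumerate all |A|·|B| = 3·3 = 9 pairs (a, b) and collect distinct sums.
a = 5: 5+-4=1, 5+-1=4, 5+0=5
a = 10: 10+-4=6, 10+-1=9, 10+0=10
a = 11: 11+-4=7, 11+-1=10, 11+0=11
Collecting distinct sums: A + B = {1, 4, 5, 6, 7, 9, 10, 11}
|A + B| = 8

A + B = {1, 4, 5, 6, 7, 9, 10, 11}


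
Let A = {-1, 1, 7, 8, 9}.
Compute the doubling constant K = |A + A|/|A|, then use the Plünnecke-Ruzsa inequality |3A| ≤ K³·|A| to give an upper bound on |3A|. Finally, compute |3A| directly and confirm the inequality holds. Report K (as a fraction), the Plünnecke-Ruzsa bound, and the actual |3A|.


|A| = 5.
Step 1: Compute A + A by enumerating all 25 pairs.
A + A = {-2, 0, 2, 6, 7, 8, 9, 10, 14, 15, 16, 17, 18}, so |A + A| = 13.
Step 2: Doubling constant K = |A + A|/|A| = 13/5 = 13/5 ≈ 2.6000.
Step 3: Plünnecke-Ruzsa gives |3A| ≤ K³·|A| = (2.6000)³ · 5 ≈ 87.8800.
Step 4: Compute 3A = A + A + A directly by enumerating all triples (a,b,c) ∈ A³; |3A| = 25.
Step 5: Check 25 ≤ 87.8800? Yes ✓.

K = 13/5, Plünnecke-Ruzsa bound K³|A| ≈ 87.8800, |3A| = 25, inequality holds.


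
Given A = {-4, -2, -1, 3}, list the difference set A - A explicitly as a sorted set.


A - A = {a - a' : a, a' ∈ A}.
Compute a - a' for each ordered pair (a, a'):
a = -4: -4--4=0, -4--2=-2, -4--1=-3, -4-3=-7
a = -2: -2--4=2, -2--2=0, -2--1=-1, -2-3=-5
a = -1: -1--4=3, -1--2=1, -1--1=0, -1-3=-4
a = 3: 3--4=7, 3--2=5, 3--1=4, 3-3=0
Collecting distinct values (and noting 0 appears from a-a):
A - A = {-7, -5, -4, -3, -2, -1, 0, 1, 2, 3, 4, 5, 7}
|A - A| = 13

A - A = {-7, -5, -4, -3, -2, -1, 0, 1, 2, 3, 4, 5, 7}


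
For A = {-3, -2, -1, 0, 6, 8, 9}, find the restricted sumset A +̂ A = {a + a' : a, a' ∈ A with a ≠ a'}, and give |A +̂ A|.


Restricted sumset: A +̂ A = {a + a' : a ∈ A, a' ∈ A, a ≠ a'}.
Equivalently, take A + A and drop any sum 2a that is achievable ONLY as a + a for a ∈ A (i.e. sums representable only with equal summands).
Enumerate pairs (a, a') with a < a' (symmetric, so each unordered pair gives one sum; this covers all a ≠ a'):
  -3 + -2 = -5
  -3 + -1 = -4
  -3 + 0 = -3
  -3 + 6 = 3
  -3 + 8 = 5
  -3 + 9 = 6
  -2 + -1 = -3
  -2 + 0 = -2
  -2 + 6 = 4
  -2 + 8 = 6
  -2 + 9 = 7
  -1 + 0 = -1
  -1 + 6 = 5
  -1 + 8 = 7
  -1 + 9 = 8
  0 + 6 = 6
  0 + 8 = 8
  0 + 9 = 9
  6 + 8 = 14
  6 + 9 = 15
  8 + 9 = 17
Collected distinct sums: {-5, -4, -3, -2, -1, 3, 4, 5, 6, 7, 8, 9, 14, 15, 17}
|A +̂ A| = 15
(Reference bound: |A +̂ A| ≥ 2|A| - 3 for |A| ≥ 2, with |A| = 7 giving ≥ 11.)

|A +̂ A| = 15


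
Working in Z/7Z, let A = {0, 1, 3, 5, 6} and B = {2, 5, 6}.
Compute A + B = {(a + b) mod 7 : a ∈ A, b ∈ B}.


Work in Z/7Z: reduce every sum a + b modulo 7.
Enumerate all 15 pairs:
a = 0: 0+2=2, 0+5=5, 0+6=6
a = 1: 1+2=3, 1+5=6, 1+6=0
a = 3: 3+2=5, 3+5=1, 3+6=2
a = 5: 5+2=0, 5+5=3, 5+6=4
a = 6: 6+2=1, 6+5=4, 6+6=5
Distinct residues collected: {0, 1, 2, 3, 4, 5, 6}
|A + B| = 7 (out of 7 total residues).

A + B = {0, 1, 2, 3, 4, 5, 6}


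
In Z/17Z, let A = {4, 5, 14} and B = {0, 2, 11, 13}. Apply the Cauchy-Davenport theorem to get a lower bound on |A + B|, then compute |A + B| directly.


Cauchy-Davenport: |A + B| ≥ min(p, |A| + |B| - 1) for A, B nonempty in Z/pZ.
|A| = 3, |B| = 4, p = 17.
CD lower bound = min(17, 3 + 4 - 1) = min(17, 6) = 6.
Compute A + B mod 17 directly:
a = 4: 4+0=4, 4+2=6, 4+11=15, 4+13=0
a = 5: 5+0=5, 5+2=7, 5+11=16, 5+13=1
a = 14: 14+0=14, 14+2=16, 14+11=8, 14+13=10
A + B = {0, 1, 4, 5, 6, 7, 8, 10, 14, 15, 16}, so |A + B| = 11.
Verify: 11 ≥ 6? Yes ✓.

CD lower bound = 6, actual |A + B| = 11.


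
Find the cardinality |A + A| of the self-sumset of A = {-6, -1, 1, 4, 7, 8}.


A + A = {a + a' : a, a' ∈ A}; |A| = 6.
General bounds: 2|A| - 1 ≤ |A + A| ≤ |A|(|A|+1)/2, i.e. 11 ≤ |A + A| ≤ 21.
Lower bound 2|A|-1 is attained iff A is an arithmetic progression.
Enumerate sums a + a' for a ≤ a' (symmetric, so this suffices):
a = -6: -6+-6=-12, -6+-1=-7, -6+1=-5, -6+4=-2, -6+7=1, -6+8=2
a = -1: -1+-1=-2, -1+1=0, -1+4=3, -1+7=6, -1+8=7
a = 1: 1+1=2, 1+4=5, 1+7=8, 1+8=9
a = 4: 4+4=8, 4+7=11, 4+8=12
a = 7: 7+7=14, 7+8=15
a = 8: 8+8=16
Distinct sums: {-12, -7, -5, -2, 0, 1, 2, 3, 5, 6, 7, 8, 9, 11, 12, 14, 15, 16}
|A + A| = 18

|A + A| = 18


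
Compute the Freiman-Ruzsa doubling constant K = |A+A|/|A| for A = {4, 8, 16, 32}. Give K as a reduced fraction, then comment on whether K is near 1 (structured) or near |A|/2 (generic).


|A| = 4.
Compute A + A by enumerating all 16 pairs.
A + A = {8, 12, 16, 20, 24, 32, 36, 40, 48, 64}, so |A + A| = 10.
K = |A + A| / |A| = 10/4 = 5/2 ≈ 2.5000.
Reference: AP of size 4 gives K = 7/4 ≈ 1.7500; a fully generic set of size 4 gives K ≈ 2.5000.

|A| = 4, |A + A| = 10, K = 10/4 = 5/2.


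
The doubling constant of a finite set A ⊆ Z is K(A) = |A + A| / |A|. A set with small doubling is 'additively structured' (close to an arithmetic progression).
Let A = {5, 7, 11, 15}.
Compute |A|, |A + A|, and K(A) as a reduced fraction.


|A| = 4.
Compute A + A by enumerating all 16 pairs.
A + A = {10, 12, 14, 16, 18, 20, 22, 26, 30}, so |A + A| = 9.
K = |A + A| / |A| = 9/4 (already in lowest terms) ≈ 2.2500.
Reference: AP of size 4 gives K = 7/4 ≈ 1.7500; a fully generic set of size 4 gives K ≈ 2.5000.

|A| = 4, |A + A| = 9, K = 9/4.


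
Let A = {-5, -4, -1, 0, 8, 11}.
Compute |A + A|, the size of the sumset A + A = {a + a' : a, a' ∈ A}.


A + A = {a + a' : a, a' ∈ A}; |A| = 6.
General bounds: 2|A| - 1 ≤ |A + A| ≤ |A|(|A|+1)/2, i.e. 11 ≤ |A + A| ≤ 21.
Lower bound 2|A|-1 is attained iff A is an arithmetic progression.
Enumerate sums a + a' for a ≤ a' (symmetric, so this suffices):
a = -5: -5+-5=-10, -5+-4=-9, -5+-1=-6, -5+0=-5, -5+8=3, -5+11=6
a = -4: -4+-4=-8, -4+-1=-5, -4+0=-4, -4+8=4, -4+11=7
a = -1: -1+-1=-2, -1+0=-1, -1+8=7, -1+11=10
a = 0: 0+0=0, 0+8=8, 0+11=11
a = 8: 8+8=16, 8+11=19
a = 11: 11+11=22
Distinct sums: {-10, -9, -8, -6, -5, -4, -2, -1, 0, 3, 4, 6, 7, 8, 10, 11, 16, 19, 22}
|A + A| = 19

|A + A| = 19


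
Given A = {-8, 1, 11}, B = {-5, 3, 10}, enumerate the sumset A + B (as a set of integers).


A + B = {a + b : a ∈ A, b ∈ B}.
Enumerate all |A|·|B| = 3·3 = 9 pairs (a, b) and collect distinct sums.
a = -8: -8+-5=-13, -8+3=-5, -8+10=2
a = 1: 1+-5=-4, 1+3=4, 1+10=11
a = 11: 11+-5=6, 11+3=14, 11+10=21
Collecting distinct sums: A + B = {-13, -5, -4, 2, 4, 6, 11, 14, 21}
|A + B| = 9

A + B = {-13, -5, -4, 2, 4, 6, 11, 14, 21}


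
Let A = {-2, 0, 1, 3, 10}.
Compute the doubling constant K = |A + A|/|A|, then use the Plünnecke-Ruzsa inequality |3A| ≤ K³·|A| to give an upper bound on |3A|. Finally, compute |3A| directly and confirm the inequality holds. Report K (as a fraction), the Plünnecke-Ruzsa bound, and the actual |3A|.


|A| = 5.
Step 1: Compute A + A by enumerating all 25 pairs.
A + A = {-4, -2, -1, 0, 1, 2, 3, 4, 6, 8, 10, 11, 13, 20}, so |A + A| = 14.
Step 2: Doubling constant K = |A + A|/|A| = 14/5 = 14/5 ≈ 2.8000.
Step 3: Plünnecke-Ruzsa gives |3A| ≤ K³·|A| = (2.8000)³ · 5 ≈ 109.7600.
Step 4: Compute 3A = A + A + A directly by enumerating all triples (a,b,c) ∈ A³; |3A| = 26.
Step 5: Check 26 ≤ 109.7600? Yes ✓.

K = 14/5, Plünnecke-Ruzsa bound K³|A| ≈ 109.7600, |3A| = 26, inequality holds.


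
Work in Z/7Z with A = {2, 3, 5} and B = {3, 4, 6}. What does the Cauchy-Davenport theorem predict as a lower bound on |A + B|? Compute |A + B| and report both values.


Cauchy-Davenport: |A + B| ≥ min(p, |A| + |B| - 1) for A, B nonempty in Z/pZ.
|A| = 3, |B| = 3, p = 7.
CD lower bound = min(7, 3 + 3 - 1) = min(7, 5) = 5.
Compute A + B mod 7 directly:
a = 2: 2+3=5, 2+4=6, 2+6=1
a = 3: 3+3=6, 3+4=0, 3+6=2
a = 5: 5+3=1, 5+4=2, 5+6=4
A + B = {0, 1, 2, 4, 5, 6}, so |A + B| = 6.
Verify: 6 ≥ 5? Yes ✓.

CD lower bound = 5, actual |A + B| = 6.


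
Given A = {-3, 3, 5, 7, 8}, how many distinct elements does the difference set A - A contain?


A - A = {a - a' : a, a' ∈ A}; |A| = 5.
Bounds: 2|A|-1 ≤ |A - A| ≤ |A|² - |A| + 1, i.e. 9 ≤ |A - A| ≤ 21.
Note: 0 ∈ A - A always (from a - a). The set is symmetric: if d ∈ A - A then -d ∈ A - A.
Enumerate nonzero differences d = a - a' with a > a' (then include -d):
Positive differences: {1, 2, 3, 4, 5, 6, 8, 10, 11}
Full difference set: {0} ∪ (positive diffs) ∪ (negative diffs).
|A - A| = 1 + 2·9 = 19 (matches direct enumeration: 19).

|A - A| = 19


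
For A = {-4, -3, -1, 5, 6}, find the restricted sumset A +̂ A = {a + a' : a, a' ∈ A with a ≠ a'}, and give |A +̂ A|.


Restricted sumset: A +̂ A = {a + a' : a ∈ A, a' ∈ A, a ≠ a'}.
Equivalently, take A + A and drop any sum 2a that is achievable ONLY as a + a for a ∈ A (i.e. sums representable only with equal summands).
Enumerate pairs (a, a') with a < a' (symmetric, so each unordered pair gives one sum; this covers all a ≠ a'):
  -4 + -3 = -7
  -4 + -1 = -5
  -4 + 5 = 1
  -4 + 6 = 2
  -3 + -1 = -4
  -3 + 5 = 2
  -3 + 6 = 3
  -1 + 5 = 4
  -1 + 6 = 5
  5 + 6 = 11
Collected distinct sums: {-7, -5, -4, 1, 2, 3, 4, 5, 11}
|A +̂ A| = 9
(Reference bound: |A +̂ A| ≥ 2|A| - 3 for |A| ≥ 2, with |A| = 5 giving ≥ 7.)

|A +̂ A| = 9


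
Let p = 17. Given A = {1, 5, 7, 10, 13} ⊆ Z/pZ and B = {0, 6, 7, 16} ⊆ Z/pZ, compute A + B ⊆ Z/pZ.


Work in Z/17Z: reduce every sum a + b modulo 17.
Enumerate all 20 pairs:
a = 1: 1+0=1, 1+6=7, 1+7=8, 1+16=0
a = 5: 5+0=5, 5+6=11, 5+7=12, 5+16=4
a = 7: 7+0=7, 7+6=13, 7+7=14, 7+16=6
a = 10: 10+0=10, 10+6=16, 10+7=0, 10+16=9
a = 13: 13+0=13, 13+6=2, 13+7=3, 13+16=12
Distinct residues collected: {0, 1, 2, 3, 4, 5, 6, 7, 8, 9, 10, 11, 12, 13, 14, 16}
|A + B| = 16 (out of 17 total residues).

A + B = {0, 1, 2, 3, 4, 5, 6, 7, 8, 9, 10, 11, 12, 13, 14, 16}


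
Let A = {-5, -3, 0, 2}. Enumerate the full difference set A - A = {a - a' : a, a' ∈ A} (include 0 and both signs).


A - A = {a - a' : a, a' ∈ A}.
Compute a - a' for each ordered pair (a, a'):
a = -5: -5--5=0, -5--3=-2, -5-0=-5, -5-2=-7
a = -3: -3--5=2, -3--3=0, -3-0=-3, -3-2=-5
a = 0: 0--5=5, 0--3=3, 0-0=0, 0-2=-2
a = 2: 2--5=7, 2--3=5, 2-0=2, 2-2=0
Collecting distinct values (and noting 0 appears from a-a):
A - A = {-7, -5, -3, -2, 0, 2, 3, 5, 7}
|A - A| = 9

A - A = {-7, -5, -3, -2, 0, 2, 3, 5, 7}


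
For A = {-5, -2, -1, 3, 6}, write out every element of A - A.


A - A = {a - a' : a, a' ∈ A}.
Compute a - a' for each ordered pair (a, a'):
a = -5: -5--5=0, -5--2=-3, -5--1=-4, -5-3=-8, -5-6=-11
a = -2: -2--5=3, -2--2=0, -2--1=-1, -2-3=-5, -2-6=-8
a = -1: -1--5=4, -1--2=1, -1--1=0, -1-3=-4, -1-6=-7
a = 3: 3--5=8, 3--2=5, 3--1=4, 3-3=0, 3-6=-3
a = 6: 6--5=11, 6--2=8, 6--1=7, 6-3=3, 6-6=0
Collecting distinct values (and noting 0 appears from a-a):
A - A = {-11, -8, -7, -5, -4, -3, -1, 0, 1, 3, 4, 5, 7, 8, 11}
|A - A| = 15

A - A = {-11, -8, -7, -5, -4, -3, -1, 0, 1, 3, 4, 5, 7, 8, 11}


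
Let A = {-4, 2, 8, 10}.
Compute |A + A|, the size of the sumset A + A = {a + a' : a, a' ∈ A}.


A + A = {a + a' : a, a' ∈ A}; |A| = 4.
General bounds: 2|A| - 1 ≤ |A + A| ≤ |A|(|A|+1)/2, i.e. 7 ≤ |A + A| ≤ 10.
Lower bound 2|A|-1 is attained iff A is an arithmetic progression.
Enumerate sums a + a' for a ≤ a' (symmetric, so this suffices):
a = -4: -4+-4=-8, -4+2=-2, -4+8=4, -4+10=6
a = 2: 2+2=4, 2+8=10, 2+10=12
a = 8: 8+8=16, 8+10=18
a = 10: 10+10=20
Distinct sums: {-8, -2, 4, 6, 10, 12, 16, 18, 20}
|A + A| = 9

|A + A| = 9


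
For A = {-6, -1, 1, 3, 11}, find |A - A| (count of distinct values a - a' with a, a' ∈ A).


A - A = {a - a' : a, a' ∈ A}; |A| = 5.
Bounds: 2|A|-1 ≤ |A - A| ≤ |A|² - |A| + 1, i.e. 9 ≤ |A - A| ≤ 21.
Note: 0 ∈ A - A always (from a - a). The set is symmetric: if d ∈ A - A then -d ∈ A - A.
Enumerate nonzero differences d = a - a' with a > a' (then include -d):
Positive differences: {2, 4, 5, 7, 8, 9, 10, 12, 17}
Full difference set: {0} ∪ (positive diffs) ∪ (negative diffs).
|A - A| = 1 + 2·9 = 19 (matches direct enumeration: 19).

|A - A| = 19


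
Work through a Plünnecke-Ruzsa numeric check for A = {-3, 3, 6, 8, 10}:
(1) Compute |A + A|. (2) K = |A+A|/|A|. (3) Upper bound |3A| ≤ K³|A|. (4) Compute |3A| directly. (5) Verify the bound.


|A| = 5.
Step 1: Compute A + A by enumerating all 25 pairs.
A + A = {-6, 0, 3, 5, 6, 7, 9, 11, 12, 13, 14, 16, 18, 20}, so |A + A| = 14.
Step 2: Doubling constant K = |A + A|/|A| = 14/5 = 14/5 ≈ 2.8000.
Step 3: Plünnecke-Ruzsa gives |3A| ≤ K³·|A| = (2.8000)³ · 5 ≈ 109.7600.
Step 4: Compute 3A = A + A + A directly by enumerating all triples (a,b,c) ∈ A³; |3A| = 27.
Step 5: Check 27 ≤ 109.7600? Yes ✓.

K = 14/5, Plünnecke-Ruzsa bound K³|A| ≈ 109.7600, |3A| = 27, inequality holds.


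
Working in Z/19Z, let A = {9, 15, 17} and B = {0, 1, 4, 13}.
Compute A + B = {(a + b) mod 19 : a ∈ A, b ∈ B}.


Work in Z/19Z: reduce every sum a + b modulo 19.
Enumerate all 12 pairs:
a = 9: 9+0=9, 9+1=10, 9+4=13, 9+13=3
a = 15: 15+0=15, 15+1=16, 15+4=0, 15+13=9
a = 17: 17+0=17, 17+1=18, 17+4=2, 17+13=11
Distinct residues collected: {0, 2, 3, 9, 10, 11, 13, 15, 16, 17, 18}
|A + B| = 11 (out of 19 total residues).

A + B = {0, 2, 3, 9, 10, 11, 13, 15, 16, 17, 18}


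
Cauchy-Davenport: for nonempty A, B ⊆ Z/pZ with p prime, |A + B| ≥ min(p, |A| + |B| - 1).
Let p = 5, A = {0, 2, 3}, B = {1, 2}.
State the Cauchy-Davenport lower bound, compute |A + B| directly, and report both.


Cauchy-Davenport: |A + B| ≥ min(p, |A| + |B| - 1) for A, B nonempty in Z/pZ.
|A| = 3, |B| = 2, p = 5.
CD lower bound = min(5, 3 + 2 - 1) = min(5, 4) = 4.
Compute A + B mod 5 directly:
a = 0: 0+1=1, 0+2=2
a = 2: 2+1=3, 2+2=4
a = 3: 3+1=4, 3+2=0
A + B = {0, 1, 2, 3, 4}, so |A + B| = 5.
Verify: 5 ≥ 4? Yes ✓.

CD lower bound = 4, actual |A + B| = 5.


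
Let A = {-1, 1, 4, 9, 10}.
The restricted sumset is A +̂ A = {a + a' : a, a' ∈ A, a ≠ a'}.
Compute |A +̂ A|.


Restricted sumset: A +̂ A = {a + a' : a ∈ A, a' ∈ A, a ≠ a'}.
Equivalently, take A + A and drop any sum 2a that is achievable ONLY as a + a for a ∈ A (i.e. sums representable only with equal summands).
Enumerate pairs (a, a') with a < a' (symmetric, so each unordered pair gives one sum; this covers all a ≠ a'):
  -1 + 1 = 0
  -1 + 4 = 3
  -1 + 9 = 8
  -1 + 10 = 9
  1 + 4 = 5
  1 + 9 = 10
  1 + 10 = 11
  4 + 9 = 13
  4 + 10 = 14
  9 + 10 = 19
Collected distinct sums: {0, 3, 5, 8, 9, 10, 11, 13, 14, 19}
|A +̂ A| = 10
(Reference bound: |A +̂ A| ≥ 2|A| - 3 for |A| ≥ 2, with |A| = 5 giving ≥ 7.)

|A +̂ A| = 10


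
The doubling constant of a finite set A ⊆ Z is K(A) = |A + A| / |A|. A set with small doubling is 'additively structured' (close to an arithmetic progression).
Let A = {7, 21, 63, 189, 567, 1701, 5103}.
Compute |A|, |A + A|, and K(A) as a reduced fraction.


|A| = 7.
Compute A + A by enumerating all 49 pairs.
A + A = {14, 28, 42, 70, 84, 126, 196, 210, 252, 378, 574, 588, 630, 756, 1134, 1708, 1722, 1764, 1890, 2268, 3402, 5110, 5124, 5166, 5292, 5670, 6804, 10206}, so |A + A| = 28.
K = |A + A| / |A| = 28/7 = 4/1 ≈ 4.0000.
Reference: AP of size 7 gives K = 13/7 ≈ 1.8571; a fully generic set of size 7 gives K ≈ 4.0000.

|A| = 7, |A + A| = 28, K = 28/7 = 4/1.


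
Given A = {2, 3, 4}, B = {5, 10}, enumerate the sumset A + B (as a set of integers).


A + B = {a + b : a ∈ A, b ∈ B}.
Enumerate all |A|·|B| = 3·2 = 6 pairs (a, b) and collect distinct sums.
a = 2: 2+5=7, 2+10=12
a = 3: 3+5=8, 3+10=13
a = 4: 4+5=9, 4+10=14
Collecting distinct sums: A + B = {7, 8, 9, 12, 13, 14}
|A + B| = 6

A + B = {7, 8, 9, 12, 13, 14}


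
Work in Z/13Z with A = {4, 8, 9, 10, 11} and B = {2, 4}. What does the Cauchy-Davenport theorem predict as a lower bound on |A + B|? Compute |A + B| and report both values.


Cauchy-Davenport: |A + B| ≥ min(p, |A| + |B| - 1) for A, B nonempty in Z/pZ.
|A| = 5, |B| = 2, p = 13.
CD lower bound = min(13, 5 + 2 - 1) = min(13, 6) = 6.
Compute A + B mod 13 directly:
a = 4: 4+2=6, 4+4=8
a = 8: 8+2=10, 8+4=12
a = 9: 9+2=11, 9+4=0
a = 10: 10+2=12, 10+4=1
a = 11: 11+2=0, 11+4=2
A + B = {0, 1, 2, 6, 8, 10, 11, 12}, so |A + B| = 8.
Verify: 8 ≥ 6? Yes ✓.

CD lower bound = 6, actual |A + B| = 8.


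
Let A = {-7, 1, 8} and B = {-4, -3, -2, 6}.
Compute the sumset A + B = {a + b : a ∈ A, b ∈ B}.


A + B = {a + b : a ∈ A, b ∈ B}.
Enumerate all |A|·|B| = 3·4 = 12 pairs (a, b) and collect distinct sums.
a = -7: -7+-4=-11, -7+-3=-10, -7+-2=-9, -7+6=-1
a = 1: 1+-4=-3, 1+-3=-2, 1+-2=-1, 1+6=7
a = 8: 8+-4=4, 8+-3=5, 8+-2=6, 8+6=14
Collecting distinct sums: A + B = {-11, -10, -9, -3, -2, -1, 4, 5, 6, 7, 14}
|A + B| = 11

A + B = {-11, -10, -9, -3, -2, -1, 4, 5, 6, 7, 14}


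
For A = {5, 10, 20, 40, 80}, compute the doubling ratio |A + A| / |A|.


|A| = 5.
Compute A + A by enumerating all 25 pairs.
A + A = {10, 15, 20, 25, 30, 40, 45, 50, 60, 80, 85, 90, 100, 120, 160}, so |A + A| = 15.
K = |A + A| / |A| = 15/5 = 3/1 ≈ 3.0000.
Reference: AP of size 5 gives K = 9/5 ≈ 1.8000; a fully generic set of size 5 gives K ≈ 3.0000.

|A| = 5, |A + A| = 15, K = 15/5 = 3/1.


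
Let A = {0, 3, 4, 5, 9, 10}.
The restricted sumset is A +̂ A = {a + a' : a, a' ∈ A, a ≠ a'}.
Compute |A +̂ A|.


Restricted sumset: A +̂ A = {a + a' : a ∈ A, a' ∈ A, a ≠ a'}.
Equivalently, take A + A and drop any sum 2a that is achievable ONLY as a + a for a ∈ A (i.e. sums representable only with equal summands).
Enumerate pairs (a, a') with a < a' (symmetric, so each unordered pair gives one sum; this covers all a ≠ a'):
  0 + 3 = 3
  0 + 4 = 4
  0 + 5 = 5
  0 + 9 = 9
  0 + 10 = 10
  3 + 4 = 7
  3 + 5 = 8
  3 + 9 = 12
  3 + 10 = 13
  4 + 5 = 9
  4 + 9 = 13
  4 + 10 = 14
  5 + 9 = 14
  5 + 10 = 15
  9 + 10 = 19
Collected distinct sums: {3, 4, 5, 7, 8, 9, 10, 12, 13, 14, 15, 19}
|A +̂ A| = 12
(Reference bound: |A +̂ A| ≥ 2|A| - 3 for |A| ≥ 2, with |A| = 6 giving ≥ 9.)

|A +̂ A| = 12


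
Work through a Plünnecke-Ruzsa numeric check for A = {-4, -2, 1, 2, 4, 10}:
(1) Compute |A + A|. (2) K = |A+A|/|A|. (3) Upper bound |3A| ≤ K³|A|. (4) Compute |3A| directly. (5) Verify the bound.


|A| = 6.
Step 1: Compute A + A by enumerating all 36 pairs.
A + A = {-8, -6, -4, -3, -2, -1, 0, 2, 3, 4, 5, 6, 8, 11, 12, 14, 20}, so |A + A| = 17.
Step 2: Doubling constant K = |A + A|/|A| = 17/6 = 17/6 ≈ 2.8333.
Step 3: Plünnecke-Ruzsa gives |3A| ≤ K³·|A| = (2.8333)³ · 6 ≈ 136.4722.
Step 4: Compute 3A = A + A + A directly by enumerating all triples (a,b,c) ∈ A³; |3A| = 31.
Step 5: Check 31 ≤ 136.4722? Yes ✓.

K = 17/6, Plünnecke-Ruzsa bound K³|A| ≈ 136.4722, |3A| = 31, inequality holds.


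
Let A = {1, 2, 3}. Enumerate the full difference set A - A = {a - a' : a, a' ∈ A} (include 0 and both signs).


A - A = {a - a' : a, a' ∈ A}.
Compute a - a' for each ordered pair (a, a'):
a = 1: 1-1=0, 1-2=-1, 1-3=-2
a = 2: 2-1=1, 2-2=0, 2-3=-1
a = 3: 3-1=2, 3-2=1, 3-3=0
Collecting distinct values (and noting 0 appears from a-a):
A - A = {-2, -1, 0, 1, 2}
|A - A| = 5

A - A = {-2, -1, 0, 1, 2}


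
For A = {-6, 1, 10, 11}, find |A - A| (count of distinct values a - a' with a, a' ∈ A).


A - A = {a - a' : a, a' ∈ A}; |A| = 4.
Bounds: 2|A|-1 ≤ |A - A| ≤ |A|² - |A| + 1, i.e. 7 ≤ |A - A| ≤ 13.
Note: 0 ∈ A - A always (from a - a). The set is symmetric: if d ∈ A - A then -d ∈ A - A.
Enumerate nonzero differences d = a - a' with a > a' (then include -d):
Positive differences: {1, 7, 9, 10, 16, 17}
Full difference set: {0} ∪ (positive diffs) ∪ (negative diffs).
|A - A| = 1 + 2·6 = 13 (matches direct enumeration: 13).

|A - A| = 13


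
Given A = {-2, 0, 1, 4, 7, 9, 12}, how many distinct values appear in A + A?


A + A = {a + a' : a, a' ∈ A}; |A| = 7.
General bounds: 2|A| - 1 ≤ |A + A| ≤ |A|(|A|+1)/2, i.e. 13 ≤ |A + A| ≤ 28.
Lower bound 2|A|-1 is attained iff A is an arithmetic progression.
Enumerate sums a + a' for a ≤ a' (symmetric, so this suffices):
a = -2: -2+-2=-4, -2+0=-2, -2+1=-1, -2+4=2, -2+7=5, -2+9=7, -2+12=10
a = 0: 0+0=0, 0+1=1, 0+4=4, 0+7=7, 0+9=9, 0+12=12
a = 1: 1+1=2, 1+4=5, 1+7=8, 1+9=10, 1+12=13
a = 4: 4+4=8, 4+7=11, 4+9=13, 4+12=16
a = 7: 7+7=14, 7+9=16, 7+12=19
a = 9: 9+9=18, 9+12=21
a = 12: 12+12=24
Distinct sums: {-4, -2, -1, 0, 1, 2, 4, 5, 7, 8, 9, 10, 11, 12, 13, 14, 16, 18, 19, 21, 24}
|A + A| = 21

|A + A| = 21


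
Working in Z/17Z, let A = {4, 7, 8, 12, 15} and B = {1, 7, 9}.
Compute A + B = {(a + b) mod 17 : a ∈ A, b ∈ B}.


Work in Z/17Z: reduce every sum a + b modulo 17.
Enumerate all 15 pairs:
a = 4: 4+1=5, 4+7=11, 4+9=13
a = 7: 7+1=8, 7+7=14, 7+9=16
a = 8: 8+1=9, 8+7=15, 8+9=0
a = 12: 12+1=13, 12+7=2, 12+9=4
a = 15: 15+1=16, 15+7=5, 15+9=7
Distinct residues collected: {0, 2, 4, 5, 7, 8, 9, 11, 13, 14, 15, 16}
|A + B| = 12 (out of 17 total residues).

A + B = {0, 2, 4, 5, 7, 8, 9, 11, 13, 14, 15, 16}


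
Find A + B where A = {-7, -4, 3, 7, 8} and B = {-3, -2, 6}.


A + B = {a + b : a ∈ A, b ∈ B}.
Enumerate all |A|·|B| = 5·3 = 15 pairs (a, b) and collect distinct sums.
a = -7: -7+-3=-10, -7+-2=-9, -7+6=-1
a = -4: -4+-3=-7, -4+-2=-6, -4+6=2
a = 3: 3+-3=0, 3+-2=1, 3+6=9
a = 7: 7+-3=4, 7+-2=5, 7+6=13
a = 8: 8+-3=5, 8+-2=6, 8+6=14
Collecting distinct sums: A + B = {-10, -9, -7, -6, -1, 0, 1, 2, 4, 5, 6, 9, 13, 14}
|A + B| = 14

A + B = {-10, -9, -7, -6, -1, 0, 1, 2, 4, 5, 6, 9, 13, 14}


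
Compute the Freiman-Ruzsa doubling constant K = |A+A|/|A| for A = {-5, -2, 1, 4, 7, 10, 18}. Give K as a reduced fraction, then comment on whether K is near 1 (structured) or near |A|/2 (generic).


|A| = 7.
Compute A + A by enumerating all 49 pairs.
A + A = {-10, -7, -4, -1, 2, 5, 8, 11, 13, 14, 16, 17, 19, 20, 22, 25, 28, 36}, so |A + A| = 18.
K = |A + A| / |A| = 18/7 (already in lowest terms) ≈ 2.5714.
Reference: AP of size 7 gives K = 13/7 ≈ 1.8571; a fully generic set of size 7 gives K ≈ 4.0000.

|A| = 7, |A + A| = 18, K = 18/7.


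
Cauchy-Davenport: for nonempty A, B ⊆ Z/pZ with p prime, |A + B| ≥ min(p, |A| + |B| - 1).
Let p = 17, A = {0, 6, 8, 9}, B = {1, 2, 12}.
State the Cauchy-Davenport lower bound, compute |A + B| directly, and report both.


Cauchy-Davenport: |A + B| ≥ min(p, |A| + |B| - 1) for A, B nonempty in Z/pZ.
|A| = 4, |B| = 3, p = 17.
CD lower bound = min(17, 4 + 3 - 1) = min(17, 6) = 6.
Compute A + B mod 17 directly:
a = 0: 0+1=1, 0+2=2, 0+12=12
a = 6: 6+1=7, 6+2=8, 6+12=1
a = 8: 8+1=9, 8+2=10, 8+12=3
a = 9: 9+1=10, 9+2=11, 9+12=4
A + B = {1, 2, 3, 4, 7, 8, 9, 10, 11, 12}, so |A + B| = 10.
Verify: 10 ≥ 6? Yes ✓.

CD lower bound = 6, actual |A + B| = 10.


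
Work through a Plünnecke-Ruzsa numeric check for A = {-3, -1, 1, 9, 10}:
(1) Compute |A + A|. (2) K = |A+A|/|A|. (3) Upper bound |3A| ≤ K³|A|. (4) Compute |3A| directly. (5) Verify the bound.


|A| = 5.
Step 1: Compute A + A by enumerating all 25 pairs.
A + A = {-6, -4, -2, 0, 2, 6, 7, 8, 9, 10, 11, 18, 19, 20}, so |A + A| = 14.
Step 2: Doubling constant K = |A + A|/|A| = 14/5 = 14/5 ≈ 2.8000.
Step 3: Plünnecke-Ruzsa gives |3A| ≤ K³·|A| = (2.8000)³ · 5 ≈ 109.7600.
Step 4: Compute 3A = A + A + A directly by enumerating all triples (a,b,c) ∈ A³; |3A| = 27.
Step 5: Check 27 ≤ 109.7600? Yes ✓.

K = 14/5, Plünnecke-Ruzsa bound K³|A| ≈ 109.7600, |3A| = 27, inequality holds.


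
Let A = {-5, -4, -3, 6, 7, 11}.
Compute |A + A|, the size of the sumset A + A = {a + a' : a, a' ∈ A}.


A + A = {a + a' : a, a' ∈ A}; |A| = 6.
General bounds: 2|A| - 1 ≤ |A + A| ≤ |A|(|A|+1)/2, i.e. 11 ≤ |A + A| ≤ 21.
Lower bound 2|A|-1 is attained iff A is an arithmetic progression.
Enumerate sums a + a' for a ≤ a' (symmetric, so this suffices):
a = -5: -5+-5=-10, -5+-4=-9, -5+-3=-8, -5+6=1, -5+7=2, -5+11=6
a = -4: -4+-4=-8, -4+-3=-7, -4+6=2, -4+7=3, -4+11=7
a = -3: -3+-3=-6, -3+6=3, -3+7=4, -3+11=8
a = 6: 6+6=12, 6+7=13, 6+11=17
a = 7: 7+7=14, 7+11=18
a = 11: 11+11=22
Distinct sums: {-10, -9, -8, -7, -6, 1, 2, 3, 4, 6, 7, 8, 12, 13, 14, 17, 18, 22}
|A + A| = 18

|A + A| = 18


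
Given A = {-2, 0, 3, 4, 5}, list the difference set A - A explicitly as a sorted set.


A - A = {a - a' : a, a' ∈ A}.
Compute a - a' for each ordered pair (a, a'):
a = -2: -2--2=0, -2-0=-2, -2-3=-5, -2-4=-6, -2-5=-7
a = 0: 0--2=2, 0-0=0, 0-3=-3, 0-4=-4, 0-5=-5
a = 3: 3--2=5, 3-0=3, 3-3=0, 3-4=-1, 3-5=-2
a = 4: 4--2=6, 4-0=4, 4-3=1, 4-4=0, 4-5=-1
a = 5: 5--2=7, 5-0=5, 5-3=2, 5-4=1, 5-5=0
Collecting distinct values (and noting 0 appears from a-a):
A - A = {-7, -6, -5, -4, -3, -2, -1, 0, 1, 2, 3, 4, 5, 6, 7}
|A - A| = 15

A - A = {-7, -6, -5, -4, -3, -2, -1, 0, 1, 2, 3, 4, 5, 6, 7}


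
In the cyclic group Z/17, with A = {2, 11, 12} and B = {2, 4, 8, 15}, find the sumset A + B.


Work in Z/17Z: reduce every sum a + b modulo 17.
Enumerate all 12 pairs:
a = 2: 2+2=4, 2+4=6, 2+8=10, 2+15=0
a = 11: 11+2=13, 11+4=15, 11+8=2, 11+15=9
a = 12: 12+2=14, 12+4=16, 12+8=3, 12+15=10
Distinct residues collected: {0, 2, 3, 4, 6, 9, 10, 13, 14, 15, 16}
|A + B| = 11 (out of 17 total residues).

A + B = {0, 2, 3, 4, 6, 9, 10, 13, 14, 15, 16}


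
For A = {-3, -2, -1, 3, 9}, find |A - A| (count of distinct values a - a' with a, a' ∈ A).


A - A = {a - a' : a, a' ∈ A}; |A| = 5.
Bounds: 2|A|-1 ≤ |A - A| ≤ |A|² - |A| + 1, i.e. 9 ≤ |A - A| ≤ 21.
Note: 0 ∈ A - A always (from a - a). The set is symmetric: if d ∈ A - A then -d ∈ A - A.
Enumerate nonzero differences d = a - a' with a > a' (then include -d):
Positive differences: {1, 2, 4, 5, 6, 10, 11, 12}
Full difference set: {0} ∪ (positive diffs) ∪ (negative diffs).
|A - A| = 1 + 2·8 = 17 (matches direct enumeration: 17).

|A - A| = 17
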